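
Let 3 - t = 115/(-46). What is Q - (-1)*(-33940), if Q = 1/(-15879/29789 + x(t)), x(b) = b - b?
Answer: -538963049/15879 ≈ -33942.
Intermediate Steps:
t = 11/2 (t = 3 - 115/(-46) = 3 - 115*(-1)/46 = 3 - 1*(-5/2) = 3 + 5/2 = 11/2 ≈ 5.5000)
x(b) = 0
Q = -29789/15879 (Q = 1/(-15879/29789 + 0) = 1/(-15879/29789) = -29789/15879 ≈ -1.8760)
Q - (-1)*(-33940) = -29789/15879 - (-1)*(-33940) = -29789/15879 - 1*33940 = -29789/15879 - 33940 = -538963049/15879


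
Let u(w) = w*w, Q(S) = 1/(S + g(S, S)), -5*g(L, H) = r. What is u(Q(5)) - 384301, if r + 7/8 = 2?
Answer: -14019683181/36481 ≈ -3.8430e+5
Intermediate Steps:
r = 9/8 (r = -7/8 + 2 = 9/8 ≈ 1.1250)
g(L, H) = -9/40 (g(L, H) = -⅕*9/8 = -9/40)
Q(S) = 1/(-9/40 + S) (Q(S) = 1/(S - 9/40) = 1/(-9/40 + S))
u(w) = w²
u(Q(5)) - 384301 = (40/(-9 + 40*5))² - 384301 = (40/(-9 + 200))² - 384301 = (40/191)² - 384301 = 1600/36481 - 384301 = -14019683181/36481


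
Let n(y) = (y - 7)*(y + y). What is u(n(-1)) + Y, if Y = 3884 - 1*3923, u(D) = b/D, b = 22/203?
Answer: -63325/1624 ≈ -38.993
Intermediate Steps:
n(y) = 2*y*(-7 + y) (n(y) = (-7 + y)*(2*y) = 2*y*(-7 + y))
b = 22/203 (b = 22*(1/203) = 22/203 ≈ 0.10837)
u(D) = 22/(203*D)
Y = -39 (Y = 3884 - 3923 = -39)
u(n(-1)) + Y = 22/(203*((2*(-1)*(-7 - 1)))) - 39 = 22/(203*((2*(-1)*(-8)))) - 39 = (22/203)/16 - 39 = (22/203)*(1/16) - 39 = 11/1624 - 39 = -63325/1624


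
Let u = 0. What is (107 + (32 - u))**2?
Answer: 19321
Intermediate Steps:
(107 + (32 - u))**2 = (107 + (32 - 1*0))**2 = (107 + (32 + 0))**2 = (107 + 32)**2 = 139**2 = 19321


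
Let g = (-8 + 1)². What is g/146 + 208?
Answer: 30417/146 ≈ 208.34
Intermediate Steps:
g = 49 (g = (-7)² = 49)
g/146 + 208 = 49/146 + 208 = 30417/146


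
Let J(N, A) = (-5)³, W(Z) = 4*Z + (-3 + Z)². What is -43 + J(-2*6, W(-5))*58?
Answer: -7293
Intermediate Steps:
W(Z) = (-3 + Z)² + 4*Z
J(N, A) = -125
-43 + J(-2*6, W(-5))*58 = -43 - 125*58 = -43 - 7250 = -7293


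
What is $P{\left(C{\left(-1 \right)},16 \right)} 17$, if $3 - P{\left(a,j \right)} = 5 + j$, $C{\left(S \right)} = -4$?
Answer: $-306$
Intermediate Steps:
$P{\left(a,j \right)} = -2 - j$ ($P{\left(a,j \right)} = 3 - \left(5 + j\right) = -2 - j$)
$P{\left(C{\left(-1 \right)},16 \right)} 17 = \left(-2 - 16\right) 17 = \left(-18\right) 17 = -306$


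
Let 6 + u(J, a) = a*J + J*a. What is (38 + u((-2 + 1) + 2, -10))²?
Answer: 144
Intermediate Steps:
u(J, a) = -6 + 2*J*a (u(J, a) = -6 + (a*J + J*a) = -6 + (J*a + J*a) = -6 + 2*J*a)
(38 + u((-2 + 1) + 2, -10))² = (38 + (-6 + 2*((-2 + 1) + 2)*(-10)))² = (38 + (-6 + 2*(-1 + 2)*(-10)))² = (38 + (-6 + 2*1*(-10)))² = (38 + (-6 - 20))² = (38 - 26)² = 12² = 144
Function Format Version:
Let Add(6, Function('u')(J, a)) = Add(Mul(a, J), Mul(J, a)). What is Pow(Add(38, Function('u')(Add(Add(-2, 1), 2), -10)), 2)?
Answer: 144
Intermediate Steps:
Function('u')(J, a) = Add(-6, Mul(2, J, a)) (Function('u')(J, a) = Add(-6, Add(Mul(a, J), Mul(J, a))) = Add(-6, Add(Mul(J, a), Mul(J, a))) = Add(-6, Mul(2, J, a)))
Pow(Add(38, Function('u')(Add(Add(-2, 1), 2), -10)), 2) = Pow(Add(38, Add(-6, Mul(2, Add(Add(-2, 1), 2), -10))), 2) = Pow(Add(38, Add(-6, Mul(2, Add(-1, 2), -10))), 2) = Pow(Add(38, Add(-6, Mul(2, 1, -10))), 2) = Pow(Add(38, Add(-6, -20)), 2) = Pow(Add(38, -26), 2) = Pow(12, 2) = 144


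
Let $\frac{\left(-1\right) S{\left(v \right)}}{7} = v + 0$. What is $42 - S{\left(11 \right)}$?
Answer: $119$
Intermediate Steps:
$S{\left(v \right)} = - 7 v$ ($S{\left(v \right)} = - 7 \left(v + 0\right) = - 7 v$)
$42 - S{\left(11 \right)} = 42 - \left(-7\right) 11 = 42 - -77 = 42 + 77 = 119$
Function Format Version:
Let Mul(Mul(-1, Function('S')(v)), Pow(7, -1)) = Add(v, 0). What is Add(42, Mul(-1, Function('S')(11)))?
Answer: 119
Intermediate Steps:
Function('S')(v) = Mul(-7, v) (Function('S')(v) = Mul(-7, Add(v, 0)) = Mul(-7, v))
Add(42, Mul(-1, Function('S')(11))) = Add(42, Mul(-1, Mul(-7, 11))) = Add(42, Mul(-1, -77)) = Add(42, 77) = 119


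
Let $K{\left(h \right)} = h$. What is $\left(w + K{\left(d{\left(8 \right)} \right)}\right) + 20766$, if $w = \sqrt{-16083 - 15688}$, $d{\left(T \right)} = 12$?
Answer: $20778 + i \sqrt{31771} \approx 20778.0 + 178.24 i$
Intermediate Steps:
$w = i \sqrt{31771}$ ($w = \sqrt{-16083 - 15688} = \sqrt{-31771} = i \sqrt{31771} \approx 178.24 i$)
$\left(w + K{\left(d{\left(8 \right)} \right)}\right) + 20766 = \left(i \sqrt{31771} + 12\right) + 20766 = \left(12 + i \sqrt{31771}\right) + 20766 = 20778 + i \sqrt{31771}$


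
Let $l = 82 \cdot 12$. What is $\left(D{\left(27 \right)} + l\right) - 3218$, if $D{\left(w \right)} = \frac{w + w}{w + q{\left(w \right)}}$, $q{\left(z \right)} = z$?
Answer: $-2233$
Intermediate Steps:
$l = 984$
$D{\left(w \right)} = 1$ ($D{\left(w \right)} = \frac{w + w}{w + w} = \frac{2 w}{2 w} = 2 w \frac{1}{2 w} = 1$)
$\left(D{\left(27 \right)} + l\right) - 3218 = \left(1 + 984\right) - 3218 = 985 - 3218 = -2233$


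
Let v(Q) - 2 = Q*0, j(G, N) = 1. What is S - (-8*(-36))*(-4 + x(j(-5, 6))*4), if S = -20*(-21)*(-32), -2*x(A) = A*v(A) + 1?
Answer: -10560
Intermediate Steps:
v(Q) = 2 (v(Q) = 2 + Q*0 = 2 + 0 = 2)
x(A) = -½ - A (x(A) = -(A*2 + 1)/2 = -(2*A + 1)/2 = -(1 + 2*A)/2 = -½ - A)
S = -13440 (S = 420*(-32) = -13440)
S - (-8*(-36))*(-4 + x(j(-5, 6))*4) = -13440 - (-8*(-36))*(-4 + (-½ - 1*1)*4) = -13440 - 288*(-4 + (-½ - 1)*4) = -13440 - 288*(-4 - 3/2*4) = -13440 - 288*(-4 - 6) = -13440 - 288*(-10) = -13440 - 1*(-2880) = -13440 + 2880 = -10560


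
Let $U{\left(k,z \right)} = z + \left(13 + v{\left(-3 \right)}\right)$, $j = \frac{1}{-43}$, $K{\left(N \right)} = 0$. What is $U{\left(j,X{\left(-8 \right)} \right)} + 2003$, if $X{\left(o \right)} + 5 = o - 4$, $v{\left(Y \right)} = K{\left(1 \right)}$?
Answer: $1999$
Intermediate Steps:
$v{\left(Y \right)} = 0$
$X{\left(o \right)} = -9 + o$ ($X{\left(o \right)} = -5 + \left(o - 4\right) = -5 + \left(-4 + o\right) = -9 + o$)
$j = - \frac{1}{43} \approx -0.023256$
$U{\left(k,z \right)} = 13 + z$ ($U{\left(k,z \right)} = z + \left(13 + 0\right) = z + 13 = 13 + z$)
$U{\left(j,X{\left(-8 \right)} \right)} + 2003 = \left(13 - 17\right) + 2003 = -4 + 2003 = 1999$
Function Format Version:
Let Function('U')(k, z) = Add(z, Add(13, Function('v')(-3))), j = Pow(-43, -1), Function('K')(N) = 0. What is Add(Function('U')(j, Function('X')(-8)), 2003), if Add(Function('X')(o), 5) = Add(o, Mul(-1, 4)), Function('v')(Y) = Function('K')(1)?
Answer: 1999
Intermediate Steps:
Function('v')(Y) = 0
Function('X')(o) = Add(-9, o) (Function('X')(o) = Add(-5, Add(o, Mul(-1, 4))) = Add(-5, Add(o, -4)) = Add(-5, Add(-4, o)) = Add(-9, o))
j = Rational(-1, 43) ≈ -0.023256
Function('U')(k, z) = Add(13, z) (Function('U')(k, z) = Add(z, Add(13, 0)) = Add(z, 13) = Add(13, z))
Add(Function('U')(j, Function('X')(-8)), 2003) = Add(Add(13, Add(-9, -8)), 2003) = Add(Add(13, -17), 2003) = Add(-4, 2003) = 1999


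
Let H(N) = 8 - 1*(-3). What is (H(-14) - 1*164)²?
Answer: 23409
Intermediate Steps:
H(N) = 11 (H(N) = 8 + 3 = 11)
(H(-14) - 1*164)² = (11 - 1*164)² = (11 - 164)² = (-153)² = 23409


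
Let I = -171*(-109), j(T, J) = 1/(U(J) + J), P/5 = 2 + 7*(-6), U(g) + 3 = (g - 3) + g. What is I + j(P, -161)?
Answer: 9114470/489 ≈ 18639.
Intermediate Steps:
U(g) = -6 + 2*g (U(g) = -3 + ((g - 3) + g) = -3 + ((-3 + g) + g) = -3 + (-3 + 2*g) = -6 + 2*g)
P = -200 (P = 5*(2 + 7*(-6)) = 5*(2 - 42) = 5*(-40) = -200)
j(T, J) = 1/(-6 + 3*J) (j(T, J) = 1/((-6 + 2*J) + J) = 1/(-6 + 3*J))
I = 18639
I + j(P, -161) = 18639 + 1/(3*(-2 - 161)) = 18639 + (⅓)/(-163) = 18639 + (⅓)*(-1/163) = 18639 - 1/489 = 9114470/489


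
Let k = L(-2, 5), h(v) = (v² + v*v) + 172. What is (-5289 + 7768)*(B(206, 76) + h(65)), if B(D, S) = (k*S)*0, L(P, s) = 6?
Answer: 21373938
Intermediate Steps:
h(v) = 172 + 2*v² (h(v) = (v² + v²) + 172 = 2*v² + 172 = 172 + 2*v²)
k = 6
B(D, S) = 0 (B(D, S) = (6*S)*0 = 0)
(-5289 + 7768)*(B(206, 76) + h(65)) = (-5289 + 7768)*(0 + (172 + 2*65²)) = 2479*(0 + (172 + 2*4225)) = 2479*(0 + (172 + 8450)) = 2479*(0 + 8622) = 2479*8622 = 21373938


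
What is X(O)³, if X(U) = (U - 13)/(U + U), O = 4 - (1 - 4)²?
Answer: 729/125 ≈ 5.8320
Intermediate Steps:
O = -5 (O = 4 - 1*(-3)² = 4 - 1*9 = 4 - 9 = -5)
X(U) = (-13 + U)/(2*U) (X(U) = (-13 + U)/((2*U)) = (-13 + U)*(1/(2*U)) = (-13 + U)/(2*U))
X(O)³ = ((½)*(-13 - 5)/(-5))³ = ((½)*(-⅕)*(-18))³ = (9/5)³ = 729/125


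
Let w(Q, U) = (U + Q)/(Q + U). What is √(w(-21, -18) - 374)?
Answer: I*√373 ≈ 19.313*I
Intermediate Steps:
w(Q, U) = 1 (w(Q, U) = (Q + U)/(Q + U) = 1)
√(w(-21, -18) - 374) = √(1 - 374) = √(-373) = I*√373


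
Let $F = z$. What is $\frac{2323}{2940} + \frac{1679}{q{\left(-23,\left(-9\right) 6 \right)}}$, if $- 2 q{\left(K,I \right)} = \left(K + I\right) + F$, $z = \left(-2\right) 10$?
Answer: $\frac{10097851}{285180} \approx 35.409$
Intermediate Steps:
$z = -20$
$F = -20$
$q{\left(K,I \right)} = 10 - \frac{I}{2} - \frac{K}{2}$ ($q{\left(K,I \right)} = - \frac{\left(K + I\right) - 20}{2} = - \frac{\left(I + K\right) - 20}{2} = - \frac{-20 + I + K}{2} = 10 - \frac{I}{2} - \frac{K}{2}$)
$\frac{2323}{2940} + \frac{1679}{q{\left(-23,\left(-9\right) 6 \right)}} = \frac{2323}{2940} + \frac{1679}{10 - \frac{\left(-9\right) 6}{2} - - \frac{23}{2}} = 2323 \cdot \frac{1}{2940} + \frac{1679}{10 - -27 + \frac{23}{2}} = \frac{2323}{2940} + \frac{1679}{10 + 27 + \frac{23}{2}} = \frac{2323}{2940} + \frac{1679}{\frac{97}{2}} = \frac{2323}{2940} + 1679 \cdot \frac{2}{97} = \frac{2323}{2940} + \frac{3358}{97} = \frac{10097851}{285180}$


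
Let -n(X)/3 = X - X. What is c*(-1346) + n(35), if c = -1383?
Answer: 1861518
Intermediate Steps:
n(X) = 0 (n(X) = -3*(X - X) = -3*0 = 0)
c*(-1346) + n(35) = -1383*(-1346) + 0 = 1861518 + 0 = 1861518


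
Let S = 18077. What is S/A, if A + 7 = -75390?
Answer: -18077/75397 ≈ -0.23976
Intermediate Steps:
A = -75397 (A = -7 - 75390 = -75397)
S/A = 18077/(-75397) = 18077*(-1/75397) = -18077/75397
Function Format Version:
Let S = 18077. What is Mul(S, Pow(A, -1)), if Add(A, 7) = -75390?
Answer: Rational(-18077, 75397) ≈ -0.23976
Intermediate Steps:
A = -75397 (A = Add(-7, -75390) = -75397)
Mul(S, Pow(A, -1)) = Mul(18077, Pow(-75397, -1)) = Mul(18077, Rational(-1, 75397)) = Rational(-18077, 75397)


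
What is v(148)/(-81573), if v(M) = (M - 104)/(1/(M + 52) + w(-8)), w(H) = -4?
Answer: 8800/65176827 ≈ 0.00013502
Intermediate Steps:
v(M) = (-104 + M)/(-4 + 1/(52 + M)) (v(M) = (M - 104)/(1/(M + 52) - 4) = (-104 + M)/(1/(52 + M) - 4) = (-104 + M)/(-4 + 1/(52 + M)))
v(148)/(-81573) = ((5408 - 1*148² + 52*148)/(207 + 4*148))/(-81573) = ((5408 - 1*21904 + 7696)/(207 + 592))*(-1/81573) = ((5408 - 21904 + 7696)/799)*(-1/81573) = ((1/799)*(-8800))*(-1/81573) = -8800/799*(-1/81573) = 8800/65176827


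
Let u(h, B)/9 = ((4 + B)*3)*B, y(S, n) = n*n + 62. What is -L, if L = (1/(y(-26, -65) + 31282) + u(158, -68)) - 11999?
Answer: -3752707346/35569 ≈ -1.0551e+5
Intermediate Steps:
y(S, n) = 62 + n² (y(S, n) = n² + 62 = 62 + n²)
u(h, B) = 9*B*(12 + 3*B) (u(h, B) = 9*(((4 + B)*3)*B) = 9*((12 + 3*B)*B) = 9*(B*(12 + 3*B)) = 9*B*(12 + 3*B))
L = 3752707346/35569 (L = (1/((62 + (-65)²) + 31282) + 27*(-68)*(4 - 68)) - 11999 = (1/((62 + 4225) + 31282) + 27*(-68)*(-64)) - 11999 = (1/(4287 + 31282) + 117504) - 11999 = (1/35569 + 117504) - 11999 = 4179499777/35569 - 11999 = 3752707346/35569 ≈ 1.0551e+5)
-L = -1*3752707346/35569 = -3752707346/35569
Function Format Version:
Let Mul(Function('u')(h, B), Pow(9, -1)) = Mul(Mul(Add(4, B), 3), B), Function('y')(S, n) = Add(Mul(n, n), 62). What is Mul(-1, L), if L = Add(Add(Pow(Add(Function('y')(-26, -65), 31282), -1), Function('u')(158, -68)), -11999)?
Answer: Rational(-3752707346, 35569) ≈ -1.0551e+5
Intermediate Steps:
Function('y')(S, n) = Add(62, Pow(n, 2)) (Function('y')(S, n) = Add(Pow(n, 2), 62) = Add(62, Pow(n, 2)))
Function('u')(h, B) = Mul(9, B, Add(12, Mul(3, B))) (Function('u')(h, B) = Mul(9, Mul(Mul(Add(4, B), 3), B)) = Mul(9, Mul(Add(12, Mul(3, B)), B)) = Mul(9, Mul(B, Add(12, Mul(3, B)))) = Mul(9, B, Add(12, Mul(3, B))))
L = Rational(3752707346, 35569) (L = Add(Add(Pow(Add(Add(62, Pow(-65, 2)), 31282), -1), Mul(27, -68, Add(4, -68))), -11999) = Add(Add(Pow(Add(Add(62, 4225), 31282), -1), Mul(27, -68, -64)), -11999) = Add(Add(Pow(Add(4287, 31282), -1), 117504), -11999) = Add(Add(Pow(35569, -1), 117504), -11999) = Add(Add(Rational(1, 35569), 117504), -11999) = Add(Rational(4179499777, 35569), -11999) = Rational(3752707346, 35569) ≈ 1.0551e+5)
Mul(-1, L) = Mul(-1, Rational(3752707346, 35569)) = Rational(-3752707346, 35569)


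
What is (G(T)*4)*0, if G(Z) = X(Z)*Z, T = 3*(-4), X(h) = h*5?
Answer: 0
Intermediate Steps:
X(h) = 5*h
T = -12
G(Z) = 5*Z² (G(Z) = (5*Z)*Z = 5*Z²)
(G(T)*4)*0 = ((5*(-12)²)*4)*0 = ((5*144)*4)*0 = (720*4)*0 = 2880*0 = 0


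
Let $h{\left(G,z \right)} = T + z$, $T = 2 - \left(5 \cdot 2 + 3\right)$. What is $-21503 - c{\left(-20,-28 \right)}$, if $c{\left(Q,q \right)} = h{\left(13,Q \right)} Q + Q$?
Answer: $-22103$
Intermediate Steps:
$T = -11$ ($T = 2 - \left(10 + 3\right) = 2 - 13 = -11$)
$h{\left(G,z \right)} = -11 + z$
$c{\left(Q,q \right)} = Q + Q \left(-11 + Q\right)$ ($c{\left(Q,q \right)} = \left(-11 + Q\right) Q + Q = Q \left(-11 + Q\right) + Q = Q + Q \left(-11 + Q\right)$)
$-21503 - c{\left(-20,-28 \right)} = -21503 - - 20 \left(-10 - 20\right) = -21503 - \left(-20\right) \left(-30\right) = -21503 - 600 = -22103$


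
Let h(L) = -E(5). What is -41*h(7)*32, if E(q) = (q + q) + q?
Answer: 19680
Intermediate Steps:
E(q) = 3*q (E(q) = 2*q + q = 3*q)
h(L) = -15 (h(L) = -3*5 = -1*15 = -15)
-41*h(7)*32 = -41*(-15)*32 = 615*32 = 19680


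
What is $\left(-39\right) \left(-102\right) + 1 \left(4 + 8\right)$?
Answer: $3990$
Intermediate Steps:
$\left(-39\right) \left(-102\right) + 1 \left(4 + 8\right) = 3978 + 1 \cdot 12 = 3978 + 12 = 3990$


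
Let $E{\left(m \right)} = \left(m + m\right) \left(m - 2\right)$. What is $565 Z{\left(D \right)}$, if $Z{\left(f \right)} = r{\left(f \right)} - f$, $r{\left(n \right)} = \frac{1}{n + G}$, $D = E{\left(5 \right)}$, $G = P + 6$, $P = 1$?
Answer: $- \frac{626585}{37} \approx -16935.0$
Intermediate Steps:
$E{\left(m \right)} = 2 m \left(-2 + m\right)$
$G = 7$ ($G = 1 + 6 = 7$)
$D = 30$ ($D = 2 \cdot 5 \left(-2 + 5\right) = 2 \cdot 5 \cdot 3 = 30$)
$r{\left(n \right)} = \frac{1}{7 + n}$ ($r{\left(n \right)} = \frac{1}{n + 7} = \frac{1}{7 + n}$)
$Z{\left(f \right)} = \frac{1}{7 + f} - f$
$565 Z{\left(D \right)} = 565 \frac{1 - 30 \left(7 + 30\right)}{7 + 30} = 565 \frac{1 - 30 \cdot 37}{37} = 565 \frac{1 - 1110}{37} = 565 \cdot \frac{1}{37} \left(-1109\right) = 565 \left(- \frac{1109}{37}\right) = - \frac{626585}{37}$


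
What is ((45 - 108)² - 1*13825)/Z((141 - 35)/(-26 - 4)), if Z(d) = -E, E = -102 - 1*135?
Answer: -9856/237 ≈ -41.586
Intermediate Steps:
E = -237 (E = -102 - 135 = -237)
Z(d) = 237 (Z(d) = -1*(-237) = 237)
((45 - 108)² - 1*13825)/Z((141 - 35)/(-26 - 4)) = ((45 - 108)² - 1*13825)/237 = ((-63)² - 13825)*(1/237) = (3969 - 13825)*(1/237) = -9856*1/237 = -9856/237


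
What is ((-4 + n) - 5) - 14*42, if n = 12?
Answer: -585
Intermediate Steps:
((-4 + n) - 5) - 14*42 = ((-4 + 12) - 5) - 14*42 = (8 - 5) - 588 = 3 - 588 = -585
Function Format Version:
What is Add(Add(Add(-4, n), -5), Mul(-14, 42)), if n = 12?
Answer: -585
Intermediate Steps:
Add(Add(Add(-4, n), -5), Mul(-14, 42)) = Add(Add(Add(-4, 12), -5), Mul(-14, 42)) = Add(Add(8, -5), -588) = Add(3, -588) = -585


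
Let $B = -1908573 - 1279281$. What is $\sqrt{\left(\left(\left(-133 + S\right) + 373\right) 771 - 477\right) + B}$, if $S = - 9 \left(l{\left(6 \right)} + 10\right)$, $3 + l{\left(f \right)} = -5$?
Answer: $1737 i \approx 1737.0 i$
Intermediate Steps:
$l{\left(f \right)} = -8$ ($l{\left(f \right)} = -3 - 5 = -8$)
$B = -3187854$ ($B = -1908573 - 1279281 = -3187854$)
$S = -18$ ($S = - 9 \left(-8 + 10\right) = \left(-9\right) 2 = -18$)
$\sqrt{\left(\left(\left(-133 + S\right) + 373\right) 771 - 477\right) + B} = \sqrt{\left(\left(\left(-133 - 18\right) + 373\right) 771 - 477\right) - 3187854} = \sqrt{\left(\left(-151 + 373\right) 771 - 477\right) - 3187854} = \sqrt{\left(222 \cdot 771 - 477\right) - 3187854} = \sqrt{\left(171162 - 477\right) - 3187854} = \sqrt{170685 - 3187854} = \sqrt{-3017169} = 1737 i$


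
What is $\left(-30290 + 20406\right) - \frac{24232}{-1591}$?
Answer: $- \frac{15701212}{1591} \approx -9868.8$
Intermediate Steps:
$\left(-30290 + 20406\right) - \frac{24232}{-1591} = -9884 - - \frac{24232}{1591} = -9884 + \frac{24232}{1591} = - \frac{15701212}{1591}$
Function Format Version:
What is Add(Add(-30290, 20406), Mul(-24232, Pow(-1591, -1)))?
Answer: Rational(-15701212, 1591) ≈ -9868.8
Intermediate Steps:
Add(Add(-30290, 20406), Mul(-24232, Pow(-1591, -1))) = Add(-9884, Mul(-24232, Rational(-1, 1591))) = Add(-9884, Rational(24232, 1591)) = Rational(-15701212, 1591)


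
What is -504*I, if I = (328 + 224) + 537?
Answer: -548856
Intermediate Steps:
I = 1089 (I = 552 + 537 = 1089)
-504*I = -504*1089 = -548856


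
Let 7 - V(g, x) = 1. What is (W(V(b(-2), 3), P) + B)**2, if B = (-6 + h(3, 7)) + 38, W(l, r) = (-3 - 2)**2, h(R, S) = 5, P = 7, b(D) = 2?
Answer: 3844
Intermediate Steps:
V(g, x) = 6 (V(g, x) = 7 - 1*1 = 7 - 1 = 6)
W(l, r) = 25 (W(l, r) = (-5)**2 = 25)
B = 37 (B = (-6 + 5) + 38 = -1 + 38 = 37)
(W(V(b(-2), 3), P) + B)**2 = (25 + 37)**2 = 62**2 = 3844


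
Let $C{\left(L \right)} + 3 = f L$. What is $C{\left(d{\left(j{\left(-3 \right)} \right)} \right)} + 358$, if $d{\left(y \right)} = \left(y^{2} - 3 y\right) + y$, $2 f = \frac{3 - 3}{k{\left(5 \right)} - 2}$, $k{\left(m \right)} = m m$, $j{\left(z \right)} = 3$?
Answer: $355$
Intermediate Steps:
$k{\left(m \right)} = m^{2}$
$f = 0$ ($f = \frac{\left(3 - 3\right) \frac{1}{5^{2} - 2}}{2} = \frac{0 \frac{1}{25 - 2}}{2} = \frac{0 \cdot \frac{1}{23}}{2} = \frac{1}{2} \cdot 0 = 0$)
$d{\left(y \right)} = y^{2} - 2 y$
$C{\left(L \right)} = -3$ ($C{\left(L \right)} = -3 + 0 L = -3 + 0 = -3$)
$C{\left(d{\left(j{\left(-3 \right)} \right)} \right)} + 358 = -3 + 358 = 355$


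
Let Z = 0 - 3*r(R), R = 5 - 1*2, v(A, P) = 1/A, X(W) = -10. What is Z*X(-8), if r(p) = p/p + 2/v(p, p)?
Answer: 210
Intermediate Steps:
R = 3 (R = 5 - 2 = 3)
r(p) = 1 + 2*p (r(p) = p/p + 2/(1/p) = 1 + 2*p)
Z = -21 (Z = 0 - 3*(1 + 2*3) = 0 - 3*(1 + 6) = 0 - 3*7 = 0 - 21 = -21)
Z*X(-8) = -21*(-10) = 210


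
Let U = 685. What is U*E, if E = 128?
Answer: 87680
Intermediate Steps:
U*E = 685*128 = 87680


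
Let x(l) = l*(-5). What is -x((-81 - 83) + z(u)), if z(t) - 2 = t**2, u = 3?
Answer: -765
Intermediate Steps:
z(t) = 2 + t**2
x(l) = -5*l
-x((-81 - 83) + z(u)) = -(-5)*((-81 - 83) + (2 + 3**2)) = -(-5)*(-164 + (2 + 9)) = -(-5)*(-164 + 11) = -(-5)*(-153) = -1*765 = -765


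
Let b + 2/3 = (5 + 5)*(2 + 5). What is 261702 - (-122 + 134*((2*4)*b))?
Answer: 562496/3 ≈ 1.8750e+5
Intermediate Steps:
b = 208/3 (b = -⅔ + (5 + 5)*(2 + 5) = -⅔ + 10*7 = -⅔ + 70 = 208/3 ≈ 69.333)
261702 - (-122 + 134*((2*4)*b)) = 261702 - (-122 + 134*((2*4)*(208/3))) = 261702 - (-122 + 134*(8*(208/3))) = 261702 - (-122 + 134*(1664/3)) = 261702 - (-122 + 222976/3) = 261702 - 1*222610/3 = 261702 - 222610/3 = 562496/3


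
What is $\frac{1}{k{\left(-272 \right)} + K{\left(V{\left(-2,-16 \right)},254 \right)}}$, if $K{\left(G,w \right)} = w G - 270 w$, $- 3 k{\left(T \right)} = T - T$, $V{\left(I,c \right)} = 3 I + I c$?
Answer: $- \frac{1}{61976} \approx -1.6135 \cdot 10^{-5}$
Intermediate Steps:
$k{\left(T \right)} = 0$ ($k{\left(T \right)} = - \frac{T - T}{3} = \left(- \frac{1}{3}\right) 0 = 0$)
$K{\left(G,w \right)} = - 270 w + G w$ ($K{\left(G,w \right)} = G w - 270 w = - 270 w + G w$)
$\frac{1}{k{\left(-272 \right)} + K{\left(V{\left(-2,-16 \right)},254 \right)}} = \frac{1}{0 + 254 \left(-270 - 2 \left(3 - 16\right)\right)} = \frac{1}{0 + 254 \left(-270 - -26\right)} = \frac{1}{0 + 254 \left(-270 + 26\right)} = \frac{1}{0 + 254 \left(-244\right)} = \frac{1}{0 - 61976} = \frac{1}{-61976} = - \frac{1}{61976}$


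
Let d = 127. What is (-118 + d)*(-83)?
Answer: -747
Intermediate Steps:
(-118 + d)*(-83) = (-118 + 127)*(-83) = 9*(-83) = -747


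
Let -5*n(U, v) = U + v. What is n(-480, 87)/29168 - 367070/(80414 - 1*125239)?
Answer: 194731291/23771920 ≈ 8.1917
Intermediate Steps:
n(U, v) = -U/5 - v/5 (n(U, v) = -(U + v)/5 = -U/5 - v/5)
n(-480, 87)/29168 - 367070/(80414 - 1*125239) = (-1/5*(-480) - 1/5*87)/29168 - 367070/(80414 - 1*125239) = (96 - 87/5)*(1/29168) - 367070/(80414 - 125239) = (393/5)*(1/29168) - 367070/(-44825) = 393/145840 - 367070*(-1/44825) = 393/145840 + 6674/815 = 194731291/23771920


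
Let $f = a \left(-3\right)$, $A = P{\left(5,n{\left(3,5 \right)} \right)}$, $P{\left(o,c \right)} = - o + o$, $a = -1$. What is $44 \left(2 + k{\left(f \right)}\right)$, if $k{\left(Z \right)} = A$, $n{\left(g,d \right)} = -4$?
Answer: $88$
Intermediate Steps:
$P{\left(o,c \right)} = 0$
$A = 0$
$f = 3$ ($f = \left(-1\right) \left(-3\right) = 3$)
$k{\left(Z \right)} = 0$
$44 \left(2 + k{\left(f \right)}\right) = 44 \left(2 + 0\right) = 44 \cdot 2 = 88$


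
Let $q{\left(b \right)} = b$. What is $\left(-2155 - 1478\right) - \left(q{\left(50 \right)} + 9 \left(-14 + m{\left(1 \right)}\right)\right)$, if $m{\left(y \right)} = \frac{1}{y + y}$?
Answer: $- \frac{7123}{2} \approx -3561.5$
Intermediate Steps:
$m{\left(y \right)} = \frac{1}{2 y}$
$\left(-2155 - 1478\right) - \left(q{\left(50 \right)} + 9 \left(-14 + m{\left(1 \right)}\right)\right) = \left(-2155 - 1478\right) - \left(50 + 9 \left(-14 + \frac{1}{2 \cdot 1}\right)\right) = -3633 - \left(50 + 9 \left(-14 + \frac{1}{2} \cdot 1\right)\right) = -3633 - \left(50 + 9 \left(-14 + \frac{1}{2}\right)\right) = -3633 - \left(50 + 9 \left(- \frac{27}{2}\right)\right) = -3633 - \left(50 - \frac{243}{2}\right) = -3633 - - \frac{143}{2} = -3633 + \frac{143}{2} = - \frac{7123}{2}$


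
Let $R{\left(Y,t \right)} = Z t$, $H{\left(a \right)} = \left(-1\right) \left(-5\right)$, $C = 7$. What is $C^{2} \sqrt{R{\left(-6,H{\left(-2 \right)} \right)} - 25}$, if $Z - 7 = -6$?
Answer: $98 i \sqrt{5} \approx 219.13 i$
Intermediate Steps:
$Z = 1$ ($Z = 7 - 6 = 1$)
$H{\left(a \right)} = 5$
$R{\left(Y,t \right)} = t$ ($R{\left(Y,t \right)} = 1 t = t$)
$C^{2} \sqrt{R{\left(-6,H{\left(-2 \right)} \right)} - 25} = 7^{2} \sqrt{5 - 25} = 49 \sqrt{-20} = 49 \cdot 2 i \sqrt{5} = 98 i \sqrt{5}$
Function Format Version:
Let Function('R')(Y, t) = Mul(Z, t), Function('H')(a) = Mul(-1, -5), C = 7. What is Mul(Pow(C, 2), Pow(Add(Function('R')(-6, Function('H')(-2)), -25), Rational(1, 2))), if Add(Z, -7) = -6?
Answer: Mul(98, I, Pow(5, Rational(1, 2))) ≈ Mul(219.13, I)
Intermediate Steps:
Z = 1 (Z = Add(7, -6) = 1)
Function('H')(a) = 5
Function('R')(Y, t) = t (Function('R')(Y, t) = Mul(1, t) = t)
Mul(Pow(C, 2), Pow(Add(Function('R')(-6, Function('H')(-2)), -25), Rational(1, 2))) = Mul(Pow(7, 2), Pow(Add(5, -25), Rational(1, 2))) = Mul(49, Pow(-20, Rational(1, 2))) = Mul(49, Mul(2, I, Pow(5, Rational(1, 2)))) = Mul(98, I, Pow(5, Rational(1, 2)))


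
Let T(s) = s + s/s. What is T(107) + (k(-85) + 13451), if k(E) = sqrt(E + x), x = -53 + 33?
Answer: 13559 + I*sqrt(105) ≈ 13559.0 + 10.247*I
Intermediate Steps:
T(s) = 1 + s (T(s) = s + 1 = 1 + s)
x = -20
k(E) = sqrt(-20 + E) (k(E) = sqrt(E - 20) = sqrt(-20 + E))
T(107) + (k(-85) + 13451) = (1 + 107) + (sqrt(-20 - 85) + 13451) = 108 + (sqrt(-105) + 13451) = 108 + (I*sqrt(105) + 13451) = 108 + (13451 + I*sqrt(105)) = 13559 + I*sqrt(105)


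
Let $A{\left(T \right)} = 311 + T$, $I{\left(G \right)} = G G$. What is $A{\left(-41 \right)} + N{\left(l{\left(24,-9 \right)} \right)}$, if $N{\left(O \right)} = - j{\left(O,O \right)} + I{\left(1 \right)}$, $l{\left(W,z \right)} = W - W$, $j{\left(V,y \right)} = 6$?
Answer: $265$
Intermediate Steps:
$I{\left(G \right)} = G^{2}$
$l{\left(W,z \right)} = 0$
$N{\left(O \right)} = -5$ ($N{\left(O \right)} = \left(-1\right) 6 + 1^{2} = -6 + 1 = -5$)
$A{\left(-41 \right)} + N{\left(l{\left(24,-9 \right)} \right)} = \left(311 - 41\right) - 5 = 270 - 5 = 265$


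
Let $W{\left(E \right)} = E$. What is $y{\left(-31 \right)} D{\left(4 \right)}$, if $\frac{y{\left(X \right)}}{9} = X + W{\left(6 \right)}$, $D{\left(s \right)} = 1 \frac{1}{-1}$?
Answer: $225$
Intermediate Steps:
$D{\left(s \right)} = -1$ ($D{\left(s \right)} = 1 \left(-1\right) = -1$)
$y{\left(X \right)} = 54 + 9 X$ ($y{\left(X \right)} = 9 \left(X + 6\right) = 9 \left(6 + X\right) = 54 + 9 X$)
$y{\left(-31 \right)} D{\left(4 \right)} = \left(54 + 9 \left(-31\right)\right) \left(-1\right) = \left(54 - 279\right) \left(-1\right) = \left(-225\right) \left(-1\right) = 225$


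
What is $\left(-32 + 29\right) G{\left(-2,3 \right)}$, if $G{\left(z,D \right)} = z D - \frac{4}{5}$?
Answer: $\frac{102}{5} \approx 20.4$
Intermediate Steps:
$G{\left(z,D \right)} = - \frac{4}{5} + D z$ ($G{\left(z,D \right)} = D z - \frac{4}{5} = - \frac{4}{5} + D z$)
$\left(-32 + 29\right) G{\left(-2,3 \right)} = \left(-32 + 29\right) \left(- \frac{4}{5} + 3 \left(-2\right)\right) = - 3 \left(- \frac{4}{5} - 6\right) = \left(-3\right) \left(- \frac{34}{5}\right) = \frac{102}{5}$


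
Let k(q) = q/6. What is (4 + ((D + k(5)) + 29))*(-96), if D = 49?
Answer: -7952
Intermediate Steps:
k(q) = q/6 (k(q) = q*(⅙) = q/6)
(4 + ((D + k(5)) + 29))*(-96) = (4 + ((49 + (⅙)*5) + 29))*(-96) = (4 + ((49 + ⅚) + 29))*(-96) = (4 + (299/6 + 29))*(-96) = (4 + 473/6)*(-96) = (497/6)*(-96) = -7952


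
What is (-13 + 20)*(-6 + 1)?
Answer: -35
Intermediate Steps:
(-13 + 20)*(-6 + 1) = 7*(-5) = -35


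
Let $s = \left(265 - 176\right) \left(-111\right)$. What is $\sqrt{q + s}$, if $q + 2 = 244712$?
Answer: $\sqrt{234831} \approx 484.59$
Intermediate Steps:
$s = -9879$ ($s = 89 \left(-111\right) = -9879$)
$q = 244710$ ($q = -2 + 244712 = 244710$)
$\sqrt{q + s} = \sqrt{244710 - 9879} = \sqrt{234831}$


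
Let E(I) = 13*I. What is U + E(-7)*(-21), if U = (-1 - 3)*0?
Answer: 1911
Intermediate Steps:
U = 0 (U = -4*0 = 0)
U + E(-7)*(-21) = 0 + (13*(-7))*(-21) = 0 - 91*(-21) = 0 + 1911 = 1911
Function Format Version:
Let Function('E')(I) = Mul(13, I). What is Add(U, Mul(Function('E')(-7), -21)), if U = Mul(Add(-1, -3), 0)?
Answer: 1911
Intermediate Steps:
U = 0 (U = Mul(-4, 0) = 0)
Add(U, Mul(Function('E')(-7), -21)) = Add(0, Mul(Mul(13, -7), -21)) = Add(0, Mul(-91, -21)) = Add(0, 1911) = 1911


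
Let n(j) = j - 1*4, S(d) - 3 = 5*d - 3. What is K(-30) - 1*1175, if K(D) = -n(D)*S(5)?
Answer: -325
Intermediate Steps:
S(d) = 5*d (S(d) = 3 + (5*d - 3) = 3 + (-3 + 5*d) = 5*d)
n(j) = -4 + j (n(j) = j - 4 = -4 + j)
K(D) = 100 - 25*D (K(D) = -(-4 + D)*5*5 = -(-4 + D)*25 = -(-100 + 25*D) = 100 - 25*D)
K(-30) - 1*1175 = (100 - 25*(-30)) - 1*1175 = (100 + 750) - 1175 = 850 - 1175 = -325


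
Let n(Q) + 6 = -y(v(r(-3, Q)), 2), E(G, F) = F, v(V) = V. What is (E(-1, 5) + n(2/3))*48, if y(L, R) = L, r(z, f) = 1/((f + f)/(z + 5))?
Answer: -120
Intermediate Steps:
r(z, f) = (5 + z)/(2*f) (r(z, f) = 1/((2*f)/(5 + z)) = 1/(2*f/(5 + z)) = (5 + z)/(2*f))
n(Q) = -6 - 1/Q (n(Q) = -6 - (5 - 3)/(2*Q) = -6 - 2/(2*Q) = -6 - 1/Q)
(E(-1, 5) + n(2/3))*48 = (5 + (-6 - 1/(2/3)))*48 = (5 + (-6 - 1/(2*(⅓))))*48 = (5 + (-6 - 1/⅔))*48 = (5 + (-6 - 1*3/2))*48 = (5 + (-6 - 3/2))*48 = (5 - 15/2)*48 = -5/2*48 = -120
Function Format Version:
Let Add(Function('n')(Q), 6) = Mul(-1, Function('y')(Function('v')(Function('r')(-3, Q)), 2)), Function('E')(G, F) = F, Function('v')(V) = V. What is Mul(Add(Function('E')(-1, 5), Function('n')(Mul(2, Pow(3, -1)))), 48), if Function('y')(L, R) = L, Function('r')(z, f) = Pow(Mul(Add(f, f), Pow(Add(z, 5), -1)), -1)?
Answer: -120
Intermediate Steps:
Function('r')(z, f) = Mul(Rational(1, 2), Pow(f, -1), Add(5, z)) (Function('r')(z, f) = Pow(Mul(Mul(2, f), Pow(Add(5, z), -1)), -1) = Pow(Mul(2, f, Pow(Add(5, z), -1)), -1) = Mul(Rational(1, 2), Pow(f, -1), Add(5, z)))
Function('n')(Q) = Add(-6, Mul(-1, Pow(Q, -1))) (Function('n')(Q) = Add(-6, Mul(-1, Mul(Rational(1, 2), Pow(Q, -1), Add(5, -3)))) = Add(-6, Mul(-1, Mul(Rational(1, 2), Pow(Q, -1), 2))) = Add(-6, Mul(-1, Pow(Q, -1))))
Mul(Add(Function('E')(-1, 5), Function('n')(Mul(2, Pow(3, -1)))), 48) = Mul(Add(5, Add(-6, Mul(-1, Pow(Mul(2, Pow(3, -1)), -1)))), 48) = Mul(Add(5, Add(-6, Mul(-1, Pow(Mul(2, Rational(1, 3)), -1)))), 48) = Mul(Add(5, Add(-6, Mul(-1, Pow(Rational(2, 3), -1)))), 48) = Mul(Add(5, Add(-6, Mul(-1, Rational(3, 2)))), 48) = Mul(Add(5, Add(-6, Rational(-3, 2))), 48) = Mul(Add(5, Rational(-15, 2)), 48) = Mul(Rational(-5, 2), 48) = -120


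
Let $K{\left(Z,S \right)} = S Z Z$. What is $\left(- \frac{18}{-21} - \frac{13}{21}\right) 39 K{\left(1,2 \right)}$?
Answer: $\frac{130}{7} \approx 18.571$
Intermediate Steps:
$K{\left(Z,S \right)} = S Z^{2}$
$\left(- \frac{18}{-21} - \frac{13}{21}\right) 39 K{\left(1,2 \right)} = \left(- \frac{18}{-21} - \frac{13}{21}\right) 39 \cdot 2 \cdot 1^{2} = \left(\left(-18\right) \left(- \frac{1}{21}\right) - \frac{13}{21}\right) 39 \cdot 2 \cdot 1 = \left(\frac{6}{7} - \frac{13}{21}\right) 39 \cdot 2 = \frac{5}{21} \cdot 39 \cdot 2 = \frac{65}{7} \cdot 2 = \frac{130}{7}$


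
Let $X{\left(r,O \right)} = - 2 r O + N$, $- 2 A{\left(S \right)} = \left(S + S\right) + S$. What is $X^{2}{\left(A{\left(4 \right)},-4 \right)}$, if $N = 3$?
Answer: $2025$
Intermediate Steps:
$A{\left(S \right)} = - \frac{3 S}{2}$ ($A{\left(S \right)} = - \frac{\left(S + S\right) + S}{2} = - \frac{2 S + S}{2} = - \frac{3 S}{2}$)
$X{\left(r,O \right)} = 3 - 2 O r$ ($X{\left(r,O \right)} = - 2 r O + 3 = - 2 O r + 3 = 3 - 2 O r$)
$X^{2}{\left(A{\left(4 \right)},-4 \right)} = \left(3 - - 8 \left(\left(- \frac{3}{2}\right) 4\right)\right)^{2} = \left(3 - \left(-8\right) \left(-6\right)\right)^{2} = \left(3 - 48\right)^{2} = \left(-45\right)^{2} = 2025$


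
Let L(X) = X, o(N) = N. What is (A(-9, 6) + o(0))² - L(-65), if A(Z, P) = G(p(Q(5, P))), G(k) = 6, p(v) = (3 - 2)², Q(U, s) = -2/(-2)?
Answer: 101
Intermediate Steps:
Q(U, s) = 1 (Q(U, s) = -2*(-½) = 1)
p(v) = 1 (p(v) = 1² = 1)
A(Z, P) = 6
(A(-9, 6) + o(0))² - L(-65) = (6 + 0)² - 1*(-65) = 6² + 65 = 36 + 65 = 101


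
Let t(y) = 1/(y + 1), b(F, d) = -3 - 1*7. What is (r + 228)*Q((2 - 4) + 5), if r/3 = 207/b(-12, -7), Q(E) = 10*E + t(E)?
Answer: 200739/40 ≈ 5018.5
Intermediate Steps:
b(F, d) = -10 (b(F, d) = -3 - 7 = -10)
t(y) = 1/(1 + y)
Q(E) = 1/(1 + E) + 10*E (Q(E) = 10*E + 1/(1 + E) = 1/(1 + E) + 10*E)
r = -621/10 (r = 3*(207/(-10)) = 3*(207*(-⅒)) = 3*(-207/10) = -621/10 ≈ -62.100)
(r + 228)*Q((2 - 4) + 5) = (-621/10 + 228)*((1 + 10*((2 - 4) + 5)*(1 + ((2 - 4) + 5)))/(1 + ((2 - 4) + 5))) = 1659*((1 + 10*(-2 + 5)*(1 + (-2 + 5)))/(1 + (-2 + 5)))/10 = 1659*((1 + 10*3*(1 + 3))/(1 + 3))/10 = 1659*((1 + 10*3*4)/4)/10 = 1659*((1 + 120)/4)/10 = 1659*((¼)*121)/10 = (1659/10)*(121/4) = 200739/40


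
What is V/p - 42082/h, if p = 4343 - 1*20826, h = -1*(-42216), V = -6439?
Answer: -210904391/347923164 ≈ -0.60618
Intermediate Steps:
h = 42216
p = -16483 (p = 4343 - 20826 = -16483)
V/p - 42082/h = -6439/(-16483) - 42082/42216 = -6439*(-1/16483) - 42082*1/42216 = 6439/16483 - 21041/21108 = -210904391/347923164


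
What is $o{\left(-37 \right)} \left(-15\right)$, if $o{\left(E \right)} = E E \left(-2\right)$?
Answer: $41070$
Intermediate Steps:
$o{\left(E \right)} = - 2 E^{2}$ ($o{\left(E \right)} = E^{2} \left(-2\right) = - 2 E^{2}$)
$o{\left(-37 \right)} \left(-15\right) = - 2 \left(-37\right)^{2} \left(-15\right) = \left(-2\right) 1369 \left(-15\right) = \left(-2738\right) \left(-15\right) = 41070$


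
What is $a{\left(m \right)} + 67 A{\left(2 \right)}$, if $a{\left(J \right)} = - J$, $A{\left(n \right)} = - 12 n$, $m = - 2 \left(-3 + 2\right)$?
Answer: $-1610$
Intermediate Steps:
$m = 2$ ($m = \left(-2\right) \left(-1\right) = 2$)
$a{\left(m \right)} + 67 A{\left(2 \right)} = \left(-1\right) 2 + 67 \left(\left(-12\right) 2\right) = -2 + 67 \left(-24\right) = -2 - 1608 = -1610$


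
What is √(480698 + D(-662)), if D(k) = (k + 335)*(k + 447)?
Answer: √551003 ≈ 742.30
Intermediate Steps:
D(k) = (335 + k)*(447 + k)
√(480698 + D(-662)) = √(480698 + (149745 + (-662)² + 782*(-662))) = √(480698 + (149745 + 438244 - 517684)) = √(480698 + 70305) = √551003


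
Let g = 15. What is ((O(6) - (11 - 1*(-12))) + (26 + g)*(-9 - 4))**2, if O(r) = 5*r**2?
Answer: 141376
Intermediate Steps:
((O(6) - (11 - 1*(-12))) + (26 + g)*(-9 - 4))**2 = ((5*6**2 - (11 - 1*(-12))) + (26 + 15)*(-9 - 4))**2 = ((5*36 - (11 + 12)) + 41*(-13))**2 = ((180 - 1*23) - 533)**2 = ((180 - 23) - 533)**2 = (157 - 533)**2 = (-376)**2 = 141376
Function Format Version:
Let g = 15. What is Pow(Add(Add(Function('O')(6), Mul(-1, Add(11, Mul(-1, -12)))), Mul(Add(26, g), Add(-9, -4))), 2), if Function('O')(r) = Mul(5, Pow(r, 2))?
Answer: 141376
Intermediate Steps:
Pow(Add(Add(Function('O')(6), Mul(-1, Add(11, Mul(-1, -12)))), Mul(Add(26, g), Add(-9, -4))), 2) = Pow(Add(Add(Mul(5, Pow(6, 2)), Mul(-1, Add(11, Mul(-1, -12)))), Mul(Add(26, 15), Add(-9, -4))), 2) = Pow(Add(Add(Mul(5, 36), Mul(-1, Add(11, 12))), Mul(41, -13)), 2) = Pow(Add(Add(180, Mul(-1, 23)), -533), 2) = Pow(Add(Add(180, -23), -533), 2) = Pow(Add(157, -533), 2) = Pow(-376, 2) = 141376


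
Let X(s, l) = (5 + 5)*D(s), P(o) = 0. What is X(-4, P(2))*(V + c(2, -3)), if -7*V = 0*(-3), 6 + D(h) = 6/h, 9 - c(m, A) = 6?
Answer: -225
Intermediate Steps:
c(m, A) = 3 (c(m, A) = 9 - 1*6 = 9 - 6 = 3)
D(h) = -6 + 6/h
X(s, l) = -60 + 60/s (X(s, l) = (5 + 5)*(-6 + 6/s) = 10*(-6 + 6/s) = -60 + 60/s)
V = 0 (V = -0*(-3) = -⅐*0 = 0)
X(-4, P(2))*(V + c(2, -3)) = (-60 + 60/(-4))*(0 + 3) = (-60 + 60*(-¼))*3 = (-60 - 15)*3 = -75*3 = -225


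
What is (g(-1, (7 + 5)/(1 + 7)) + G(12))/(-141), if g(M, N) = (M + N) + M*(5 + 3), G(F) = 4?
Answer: 7/282 ≈ 0.024823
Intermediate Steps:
g(M, N) = N + 9*M (g(M, N) = (M + N) + M*8 = (M + N) + 8*M = N + 9*M)
(g(-1, (7 + 5)/(1 + 7)) + G(12))/(-141) = (((7 + 5)/(1 + 7) + 9*(-1)) + 4)/(-141) = -((12/8 - 9) + 4)/141 = -((12*(⅛) - 9) + 4)/141 = -((3/2 - 9) + 4)/141 = -(-15/2 + 4)/141 = -1/141*(-7/2) = 7/282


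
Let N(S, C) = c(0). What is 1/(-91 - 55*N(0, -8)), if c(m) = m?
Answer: -1/91 ≈ -0.010989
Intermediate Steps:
N(S, C) = 0
1/(-91 - 55*N(0, -8)) = 1/(-91 - 55*0) = 1/(-91 + 0) = 1/(-91) = -1/91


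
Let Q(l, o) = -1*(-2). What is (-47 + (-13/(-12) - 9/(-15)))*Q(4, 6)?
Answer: -2719/30 ≈ -90.633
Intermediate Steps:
Q(l, o) = 2
(-47 + (-13/(-12) - 9/(-15)))*Q(4, 6) = (-47 + (-13/(-12) - 9/(-15)))*2 = (-47 + (-13*(-1/12) - 9*(-1/15)))*2 = (-47 + (13/12 + ⅗))*2 = (-47 + 101/60)*2 = -2719/60*2 = -2719/30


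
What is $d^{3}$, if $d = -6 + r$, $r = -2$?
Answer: $-512$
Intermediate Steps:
$d = -8$ ($d = -6 - 2 = -8$)
$d^{3} = \left(-8\right)^{3} = -512$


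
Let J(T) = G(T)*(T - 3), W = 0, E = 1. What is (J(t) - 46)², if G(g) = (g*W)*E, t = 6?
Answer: 2116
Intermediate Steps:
G(g) = 0 (G(g) = (g*0)*1 = 0*1 = 0)
J(T) = 0 (J(T) = 0*(T - 3) = 0*(-3 + T) = 0)
(J(t) - 46)² = (0 - 46)² = (-46)² = 2116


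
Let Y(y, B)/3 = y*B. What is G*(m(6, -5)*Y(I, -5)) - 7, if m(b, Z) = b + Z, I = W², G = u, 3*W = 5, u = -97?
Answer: 12104/3 ≈ 4034.7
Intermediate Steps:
W = 5/3 (W = (⅓)*5 = 5/3 ≈ 1.6667)
G = -97
I = 25/9 (I = (5/3)² = 25/9 ≈ 2.7778)
Y(y, B) = 3*B*y (Y(y, B) = 3*(y*B) = 3*(B*y) = 3*B*y)
m(b, Z) = Z + b
G*(m(6, -5)*Y(I, -5)) - 7 = -97*(-5 + 6)*3*(-5)*(25/9) - 7 = -97*(-125)/3 - 7 = -97*(-125/3) - 7 = 12125/3 - 7 = 12104/3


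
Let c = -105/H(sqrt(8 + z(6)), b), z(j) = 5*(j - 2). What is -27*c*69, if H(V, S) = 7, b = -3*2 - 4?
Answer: 27945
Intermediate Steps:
z(j) = -10 + 5*j (z(j) = 5*(-2 + j) = -10 + 5*j)
b = -10 (b = -6 - 4 = -10)
c = -15 (c = -105/7 = -105*1/7 = -15)
-27*c*69 = -27*(-15)*69 = 405*69 = 27945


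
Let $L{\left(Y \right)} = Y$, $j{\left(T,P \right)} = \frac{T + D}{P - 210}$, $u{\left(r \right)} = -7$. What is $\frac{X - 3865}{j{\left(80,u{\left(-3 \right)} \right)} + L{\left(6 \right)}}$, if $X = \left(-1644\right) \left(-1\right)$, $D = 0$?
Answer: $- \frac{481957}{1222} \approx -394.4$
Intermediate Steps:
$j{\left(T,P \right)} = \frac{T}{-210 + P}$ ($j{\left(T,P \right)} = \frac{T + 0}{P - 210} = \frac{T}{-210 + P}$)
$X = 1644$
$\frac{X - 3865}{j{\left(80,u{\left(-3 \right)} \right)} + L{\left(6 \right)}} = \frac{1644 - 3865}{\frac{80}{-210 - 7} + 6} = - \frac{2221}{\frac{80}{-217} + 6} = - \frac{2221}{80 \left(- \frac{1}{217}\right) + 6} = - \frac{2221}{- \frac{80}{217} + 6} = - \frac{2221}{\frac{1222}{217}} = \left(-2221\right) \frac{217}{1222} = - \frac{481957}{1222}$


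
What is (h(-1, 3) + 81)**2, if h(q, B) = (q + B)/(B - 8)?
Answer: 162409/25 ≈ 6496.4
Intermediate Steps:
h(q, B) = (B + q)/(-8 + B)
(h(-1, 3) + 81)**2 = ((3 - 1)/(-8 + 3) + 81)**2 = (2/(-5) + 81)**2 = (-1/5*2 + 81)**2 = (-2/5 + 81)**2 = (403/5)**2 = 162409/25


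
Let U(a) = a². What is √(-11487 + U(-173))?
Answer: √18442 ≈ 135.80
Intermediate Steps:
√(-11487 + U(-173)) = √(-11487 + (-173)²) = √(-11487 + 29929) = √18442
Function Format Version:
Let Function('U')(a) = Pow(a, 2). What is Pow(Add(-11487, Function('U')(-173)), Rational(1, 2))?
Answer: Pow(18442, Rational(1, 2)) ≈ 135.80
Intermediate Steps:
Pow(Add(-11487, Function('U')(-173)), Rational(1, 2)) = Pow(Add(-11487, Pow(-173, 2)), Rational(1, 2)) = Pow(Add(-11487, 29929), Rational(1, 2)) = Pow(18442, Rational(1, 2))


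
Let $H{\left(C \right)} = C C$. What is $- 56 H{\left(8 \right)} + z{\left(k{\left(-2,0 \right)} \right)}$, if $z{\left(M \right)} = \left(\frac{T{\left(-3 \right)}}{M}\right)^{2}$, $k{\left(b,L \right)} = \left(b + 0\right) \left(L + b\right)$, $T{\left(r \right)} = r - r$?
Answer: $-3584$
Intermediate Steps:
$T{\left(r \right)} = 0$
$k{\left(b,L \right)} = b \left(L + b\right)$
$z{\left(M \right)} = 0$ ($z{\left(M \right)} = \left(\frac{0}{M}\right)^{2} = 0^{2} = 0$)
$H{\left(C \right)} = C^{2}$
$- 56 H{\left(8 \right)} + z{\left(k{\left(-2,0 \right)} \right)} = - 56 \cdot 8^{2} + 0 = \left(-56\right) 64 + 0 = -3584 + 0 = -3584$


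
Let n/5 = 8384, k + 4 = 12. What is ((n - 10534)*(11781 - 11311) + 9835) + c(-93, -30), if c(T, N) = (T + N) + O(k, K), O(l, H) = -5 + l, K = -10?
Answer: 14761135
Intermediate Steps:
k = 8 (k = -4 + 12 = 8)
n = 41920 (n = 5*8384 = 41920)
c(T, N) = 3 + N + T (c(T, N) = (T + N) + (-5 + 8) = (N + T) + 3 = 3 + N + T)
((n - 10534)*(11781 - 11311) + 9835) + c(-93, -30) = ((41920 - 10534)*(11781 - 11311) + 9835) + (3 - 30 - 93) = (31386*470 + 9835) - 120 = (14751420 + 9835) - 120 = 14761255 - 120 = 14761135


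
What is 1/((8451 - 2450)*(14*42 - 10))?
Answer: 1/3468578 ≈ 2.8830e-7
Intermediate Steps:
1/((8451 - 2450)*(14*42 - 10)) = 1/(6001*(588 - 10)) = (1/6001)/578 = (1/6001)*(1/578) = 1/3468578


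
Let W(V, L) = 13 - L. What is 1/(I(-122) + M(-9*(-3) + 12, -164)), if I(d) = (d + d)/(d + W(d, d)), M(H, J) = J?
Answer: -13/2376 ≈ -0.0054714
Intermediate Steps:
I(d) = 2*d/13 (I(d) = (d + d)/(d + (13 - d)) = (2*d)/13 = (2*d)*(1/13) = 2*d/13)
1/(I(-122) + M(-9*(-3) + 12, -164)) = 1/((2/13)*(-122) - 164) = 1/(-244/13 - 164) = 1/(-2376/13) = -13/2376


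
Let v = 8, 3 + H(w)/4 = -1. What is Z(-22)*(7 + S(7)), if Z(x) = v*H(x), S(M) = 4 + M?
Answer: -2304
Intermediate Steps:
H(w) = -16 (H(w) = -12 + 4*(-1) = -12 - 4 = -16)
Z(x) = -128 (Z(x) = 8*(-16) = -128)
Z(-22)*(7 + S(7)) = -128*(7 + (4 + 7)) = -128*(7 + 11) = -128*18 = -2304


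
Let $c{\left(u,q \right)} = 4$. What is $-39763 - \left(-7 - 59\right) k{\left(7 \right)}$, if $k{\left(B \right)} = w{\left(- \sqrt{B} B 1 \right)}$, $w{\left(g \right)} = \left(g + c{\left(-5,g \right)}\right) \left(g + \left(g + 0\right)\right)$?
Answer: $5513 - 3696 \sqrt{7} \approx -4265.7$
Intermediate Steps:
$w{\left(g \right)} = 2 g \left(4 + g\right)$ ($w{\left(g \right)} = \left(g + 4\right) \left(g + \left(g + 0\right)\right) = \left(4 + g\right) \left(g + g\right) = \left(4 + g\right) 2 g = 2 g \left(4 + g\right)$)
$k{\left(B \right)} = - 2 B^{\frac{3}{2}} \left(4 - B^{\frac{3}{2}}\right)$ ($k{\left(B \right)} = 2 - \sqrt{B} B 1 \left(4 + - \sqrt{B} B 1\right) = 2 - B^{\frac{3}{2}} \cdot 1 \left(4 + - B^{\frac{3}{2}} \cdot 1\right) = 2 \left(- B^{\frac{3}{2}}\right) \left(4 - B^{\frac{3}{2}}\right) = - 2 B^{\frac{3}{2}} \left(4 - B^{\frac{3}{2}}\right)$)
$-39763 - \left(-7 - 59\right) k{\left(7 \right)} = -39763 - \left(-7 - 59\right) \left(- 8 \cdot 7^{\frac{3}{2}} + 2 \cdot 7^{3}\right) = -39763 - - 66 \left(- 8 \cdot 7 \sqrt{7} + 2 \cdot 343\right) = -39763 - - 66 \left(- 56 \sqrt{7} + 686\right) = -39763 - - 66 \left(686 - 56 \sqrt{7}\right) = -39763 - \left(-45276 + 3696 \sqrt{7}\right) = -39763 + \left(45276 - 3696 \sqrt{7}\right) = 5513 - 3696 \sqrt{7}$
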